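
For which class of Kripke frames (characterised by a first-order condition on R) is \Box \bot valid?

□⊥ is valid iff no world has any successor (otherwise □⊥ fails at any world with one).

Emptiness of R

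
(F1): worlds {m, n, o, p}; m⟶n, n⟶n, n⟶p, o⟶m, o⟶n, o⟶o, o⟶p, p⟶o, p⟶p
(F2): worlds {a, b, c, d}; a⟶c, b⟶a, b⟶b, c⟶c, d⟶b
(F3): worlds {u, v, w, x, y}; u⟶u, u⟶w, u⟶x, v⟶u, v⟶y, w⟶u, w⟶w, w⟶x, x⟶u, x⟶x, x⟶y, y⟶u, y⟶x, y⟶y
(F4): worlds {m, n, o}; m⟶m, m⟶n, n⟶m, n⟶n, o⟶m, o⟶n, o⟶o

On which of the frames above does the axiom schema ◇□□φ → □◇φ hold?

This is the axiom for a generalized confluence (Geach) condition; its first-order frame correspondent is ∀x ∀y ∀z ((xRy ∧ xRz) → ∃w (yR²w ∧ zRw)).
(F1): condition met.
(F2): fails — bRa, bRb but no w with aR²w and bRw.
(F3): condition met.
(F4): condition met.
Valid on: (F1), (F3), (F4).

(F1), (F3), (F4)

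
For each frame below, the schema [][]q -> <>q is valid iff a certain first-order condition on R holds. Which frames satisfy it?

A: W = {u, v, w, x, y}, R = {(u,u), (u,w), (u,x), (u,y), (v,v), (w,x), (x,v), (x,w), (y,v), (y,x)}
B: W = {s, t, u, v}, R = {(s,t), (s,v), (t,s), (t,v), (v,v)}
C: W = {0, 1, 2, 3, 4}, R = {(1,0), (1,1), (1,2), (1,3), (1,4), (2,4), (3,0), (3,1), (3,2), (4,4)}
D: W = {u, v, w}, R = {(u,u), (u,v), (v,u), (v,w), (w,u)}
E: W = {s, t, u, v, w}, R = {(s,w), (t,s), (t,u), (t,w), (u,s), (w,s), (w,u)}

Frame correspondent (Sahlqvist): forall x exists w (x R^2 w & xRw) — i.e. a generalized confluence (Geach) condition.
A: fails — at w but no t with wR²t and wRt.
B: fails — at u but no w with uR²w and uRw.
C: fails — at 0 but no w with 0R²w and 0Rw.
D: condition met.
E: fails — at s but no w* with sR²w* and sRw*.

D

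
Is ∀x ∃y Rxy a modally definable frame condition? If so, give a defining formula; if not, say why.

Yes, by □p → ◇p

Yes: it is seriality, defined by the D schema □p → ◇p.
Suppose □p→◇p is valid. At any x set V(p)=W. Then □p at x, so ◇p at x, so x has a successor.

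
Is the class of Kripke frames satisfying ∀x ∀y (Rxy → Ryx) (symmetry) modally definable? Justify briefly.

Definable; p → □◇p defines it

Yes: it is symmetry, defined by the B schema p → □◇p.
Suppose p→□◇p is valid. Take Rxy and set V(p)={x}. Then p at x, so □◇p at x, so ◇p at y, so some z with Ryz has p; z=x, i.e. Ryx.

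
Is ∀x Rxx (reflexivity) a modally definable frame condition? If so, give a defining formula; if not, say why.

Yes — defined by □q → q

This is a Sahlqvist condition; the T axiom □q → q defines it.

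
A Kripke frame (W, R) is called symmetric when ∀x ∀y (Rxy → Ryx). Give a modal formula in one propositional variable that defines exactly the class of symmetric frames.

q → □◇q

This is symmetry; the standard corresponding axiom is B: q → □◇q.
Suppose q→□◇q is valid. Take Rxy and set V(q)={x}. Then q at x, so □◇q at x, so ◇q at y, so some z with Ryz has q; z=x, i.e. Ryx.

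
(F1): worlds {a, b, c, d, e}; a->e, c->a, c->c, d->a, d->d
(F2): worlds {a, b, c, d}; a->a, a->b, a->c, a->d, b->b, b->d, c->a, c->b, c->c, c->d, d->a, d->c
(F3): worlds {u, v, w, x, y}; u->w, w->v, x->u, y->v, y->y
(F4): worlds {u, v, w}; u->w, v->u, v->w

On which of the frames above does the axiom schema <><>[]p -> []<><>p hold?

(F2)

The schema corresponds to a generalized confluence (Geach) condition: forall x forall y forall z ((x R^2 y & xRz) -> exists w (yRw & z R^2 w)).
(F1): fails — cR²a, cRa but no w with aRw and aR²w.
(F2): satisfies the condition.
(F3): fails — uR²v, uRw but no t with vRt and wR²t.
(F4): fails — vR²w, vRu but no t with wRt and uR²t.
Valid on: (F2).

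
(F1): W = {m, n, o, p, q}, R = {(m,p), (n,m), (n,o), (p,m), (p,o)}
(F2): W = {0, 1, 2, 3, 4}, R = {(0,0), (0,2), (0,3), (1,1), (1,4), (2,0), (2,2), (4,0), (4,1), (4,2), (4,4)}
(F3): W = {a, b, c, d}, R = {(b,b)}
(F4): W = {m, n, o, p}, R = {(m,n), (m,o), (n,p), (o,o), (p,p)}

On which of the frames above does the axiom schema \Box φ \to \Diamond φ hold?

(F4)

Frame correspondent (Sahlqvist): \forall x \exists y Rxy — i.e. seriality.
(F1): fails — world o has no successor.
(F2): fails — world 3 has no successor.
(F3): fails — world a has no successor.
(F4): holds.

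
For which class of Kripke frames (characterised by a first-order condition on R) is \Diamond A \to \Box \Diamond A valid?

This is the 5 axiom.
Its frame correspondent is the Euclidean property — \forall x \forall y \forall z (Rxy \wedge Rxz \to Ryz).

the Euclidean property: \forall x \forall y \forall z (Rxy \wedge Rxz \to Ryz)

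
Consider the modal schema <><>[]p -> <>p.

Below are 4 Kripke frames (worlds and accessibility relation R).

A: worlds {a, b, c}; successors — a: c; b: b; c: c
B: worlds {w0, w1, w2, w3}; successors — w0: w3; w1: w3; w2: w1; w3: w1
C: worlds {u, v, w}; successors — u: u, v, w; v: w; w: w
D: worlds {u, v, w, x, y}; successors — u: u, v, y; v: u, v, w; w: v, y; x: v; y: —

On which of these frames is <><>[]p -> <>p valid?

The schema corresponds to a generalized confluence (Geach) condition: forall x forall y (x R^2 y -> exists w (yRw & xRw)).
A: holds.
B: holds.
C: holds.
D: fails — uR²y but no t with yRt and uRt.

A, B, C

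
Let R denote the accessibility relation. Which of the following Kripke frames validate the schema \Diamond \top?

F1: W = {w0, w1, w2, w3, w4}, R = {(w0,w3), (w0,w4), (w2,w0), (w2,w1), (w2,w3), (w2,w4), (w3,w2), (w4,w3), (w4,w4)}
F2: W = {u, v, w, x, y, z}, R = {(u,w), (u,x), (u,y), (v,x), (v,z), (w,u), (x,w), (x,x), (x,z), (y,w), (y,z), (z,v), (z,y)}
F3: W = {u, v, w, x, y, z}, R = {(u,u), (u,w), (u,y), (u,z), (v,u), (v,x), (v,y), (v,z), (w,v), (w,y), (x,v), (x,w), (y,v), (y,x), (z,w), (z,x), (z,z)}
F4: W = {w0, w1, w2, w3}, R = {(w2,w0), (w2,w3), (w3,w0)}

F2, F3

This is the axiom for seriality; its first-order frame correspondent is \forall x \exists y Rxy.
F1: fails — world w1 has no successor.
F2: holds.
F3: holds.
F4: fails — world w0 has no successor.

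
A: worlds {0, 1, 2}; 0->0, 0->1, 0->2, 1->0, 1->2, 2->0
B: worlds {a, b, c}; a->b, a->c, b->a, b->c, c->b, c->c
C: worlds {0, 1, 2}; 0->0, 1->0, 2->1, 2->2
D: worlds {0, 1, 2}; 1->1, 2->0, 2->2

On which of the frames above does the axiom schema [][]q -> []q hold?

A, C, D

Frame correspondent (Sahlqvist): forall x forall y (Rxy -> exists z (Rxz & Rzy)) — i.e. density.
A: holds.
B: fails — Rba but no z with Rbz and Rza.
C: holds.
D: holds.
Valid on: A, C, D.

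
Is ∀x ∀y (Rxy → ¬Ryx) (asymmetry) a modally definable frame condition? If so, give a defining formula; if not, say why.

Not definable by any modal formula

Modal frame validity is preserved under surjective bounded morphisms.
The 4-cycle (worlds a,b,c,d with a→b→c→d→a) is asymmetric. Mapping every world to a single reflexive point • is a surjective bounded morphism, and the reflexive point is not asymmetric (R•• but asymmetry requires ¬R••).
So no modal formula (or set of formulas) defines exactly the asymmetric frames.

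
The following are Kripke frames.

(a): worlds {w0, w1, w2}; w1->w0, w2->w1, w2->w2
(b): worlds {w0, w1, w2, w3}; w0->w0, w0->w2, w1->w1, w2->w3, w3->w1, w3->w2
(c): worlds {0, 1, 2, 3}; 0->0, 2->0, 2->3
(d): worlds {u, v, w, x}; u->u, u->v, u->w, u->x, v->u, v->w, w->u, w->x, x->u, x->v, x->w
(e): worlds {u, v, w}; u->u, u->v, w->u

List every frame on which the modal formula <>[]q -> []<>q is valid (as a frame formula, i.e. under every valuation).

(d)

The schema corresponds to convergence: forall x forall y forall z (Rxy & Rxz -> exists w (Ryw & Rzw)).
(a): fails — Rw1w0 and Rw1w0 but w0 and w0 have no common successor.
(b): fails — Rw0w2 and Rw0w0 but w2 and w0 have no common successor.
(c): fails — R23 and R23 but 3 and 3 have no common successor.
(d): holds.
(e): fails — Ruv and Ruv but v and v have no common successor.
Valid on: (d).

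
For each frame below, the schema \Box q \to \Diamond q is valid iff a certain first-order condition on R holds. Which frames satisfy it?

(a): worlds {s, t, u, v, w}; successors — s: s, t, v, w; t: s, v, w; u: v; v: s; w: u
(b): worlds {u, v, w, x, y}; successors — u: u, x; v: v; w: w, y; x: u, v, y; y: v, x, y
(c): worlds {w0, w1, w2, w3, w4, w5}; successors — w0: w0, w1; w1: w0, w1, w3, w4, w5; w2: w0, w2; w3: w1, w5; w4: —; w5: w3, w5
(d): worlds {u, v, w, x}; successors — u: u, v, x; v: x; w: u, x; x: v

(a), (b), (d)

Frame correspondent (Sahlqvist): \forall x \exists y Rxy — i.e. seriality.
(a): holds.
(b): holds.
(c): fails — world w4 has no successor.
(d): holds.
Valid on: (a), (b), (d).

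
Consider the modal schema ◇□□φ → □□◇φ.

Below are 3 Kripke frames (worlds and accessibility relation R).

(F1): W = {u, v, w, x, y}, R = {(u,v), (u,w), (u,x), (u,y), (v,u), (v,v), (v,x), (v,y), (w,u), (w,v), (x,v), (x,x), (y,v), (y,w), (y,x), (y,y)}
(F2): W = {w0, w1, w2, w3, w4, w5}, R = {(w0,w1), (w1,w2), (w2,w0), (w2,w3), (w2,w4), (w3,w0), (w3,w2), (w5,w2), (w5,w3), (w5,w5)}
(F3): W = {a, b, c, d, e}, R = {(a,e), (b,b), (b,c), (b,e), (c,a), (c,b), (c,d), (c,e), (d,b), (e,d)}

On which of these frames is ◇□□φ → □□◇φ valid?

(F1)

This is the axiom for a generalized confluence (Geach) condition; its first-order frame correspondent is ∀x ∀y ∀z ((xRy ∧ xR²z) → ∃w (yR²w ∧ zRw)).
(F1): satisfies the condition.
(F2): fails — w1Rw2, w1R²w4 but no w with w2R²w and w4Rw.
(F3): fails — bRe, bR²a but no w with eR²w and aRw.
Valid on: (F1).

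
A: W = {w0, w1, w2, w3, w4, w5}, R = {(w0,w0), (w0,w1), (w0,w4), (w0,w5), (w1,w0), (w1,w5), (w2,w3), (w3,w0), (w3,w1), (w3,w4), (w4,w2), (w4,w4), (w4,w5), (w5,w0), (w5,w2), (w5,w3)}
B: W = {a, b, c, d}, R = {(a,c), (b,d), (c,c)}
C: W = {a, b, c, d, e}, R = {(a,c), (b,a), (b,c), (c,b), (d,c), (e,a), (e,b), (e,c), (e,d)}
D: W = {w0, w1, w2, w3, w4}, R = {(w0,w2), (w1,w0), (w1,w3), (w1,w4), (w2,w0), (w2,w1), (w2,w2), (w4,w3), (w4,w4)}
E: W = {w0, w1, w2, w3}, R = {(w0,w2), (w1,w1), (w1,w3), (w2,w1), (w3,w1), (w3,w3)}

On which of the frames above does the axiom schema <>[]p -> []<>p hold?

Frame correspondent (Sahlqvist): forall x forall y forall z (Rxy & Rxz -> exists w (Ryw & Rzw)) — i.e. convergence.
A: fails — Rw4w4 and Rw4w2 but w4 and w2 have no common successor.
B: fails — Rbd and Rbd but d and d have no common successor.
C: fails — Rbc and Rba but c and a have no common successor.
D: fails — Rw1w0 and Rw1w3 but w0 and w3 have no common successor.
E: condition met.
Valid on: E.

E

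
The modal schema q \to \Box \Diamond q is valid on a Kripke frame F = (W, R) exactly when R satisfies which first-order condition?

Suppose q→□◇q is valid. Take Rxy and set V(q)={x}. Then q at x, so □◇q at x, so ◇q at y, so some z with Ryz has q; z=x, i.e. Ryx.
Conversely, on a frame with symmetry the schema holds at every world under every valuation.
So the correspondent is symmetry.

symmetry: \forall x \forall y (Rxy \to Ryx)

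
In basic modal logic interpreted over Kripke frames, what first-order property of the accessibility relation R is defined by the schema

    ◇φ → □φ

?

Partial functionality

This is the CD axiom.
Its frame correspondent is partial functionality — ∀x ∀y ∀z (Rxy ∧ Rxz → y = z).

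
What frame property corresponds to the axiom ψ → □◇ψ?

symmetry

Suppose ψ→□◇ψ is valid. Take Rxy and set V(ψ)={x}. Then ψ at x, so □◇ψ at x, so ◇ψ at y, so some z with Ryz has ψ; z=x, i.e. Ryx.
Conversely, any frame satisfying ∀x ∀y (Rxy → Ryx) validates the schema.
Frame condition: ∀x ∀y (Rxy → Ryx).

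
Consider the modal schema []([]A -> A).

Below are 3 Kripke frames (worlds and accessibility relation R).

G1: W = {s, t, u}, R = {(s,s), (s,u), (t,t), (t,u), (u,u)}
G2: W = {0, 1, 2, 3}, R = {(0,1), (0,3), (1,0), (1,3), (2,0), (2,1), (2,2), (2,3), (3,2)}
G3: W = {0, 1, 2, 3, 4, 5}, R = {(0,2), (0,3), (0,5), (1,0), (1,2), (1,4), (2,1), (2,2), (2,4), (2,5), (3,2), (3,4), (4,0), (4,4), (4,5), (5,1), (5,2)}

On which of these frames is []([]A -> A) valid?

G1

Frame correspondent (Sahlqvist): forall x forall y (Rxy -> Ryy) — i.e. shift-reflexivity.
G1: ✓.
G2: fails — R10 but not R00.
G3: fails — R10 but not R00.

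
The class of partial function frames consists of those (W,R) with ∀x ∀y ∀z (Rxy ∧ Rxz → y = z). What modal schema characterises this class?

◇ψ → □ψ

A defining formula is ◇ψ → □ψ (the CD axiom).
Suppose ◇ψ→□ψ is valid. Take Rxy, Rxz and set V(ψ)={y}. Then ◇ψ at x, so □ψ at x, so ψ at z, i.e. z=y.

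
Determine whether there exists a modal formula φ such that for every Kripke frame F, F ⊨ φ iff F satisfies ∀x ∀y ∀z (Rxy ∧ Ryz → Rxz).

Yes: it is transitivity, defined by the 4 schema □r → □□r.
Suppose □r→□□r is valid. Take Rxy, Ryz and set V(r)={w : Rxw}. Then □r at x, so □□r at x, so □r at y, so r at z, i.e. Rxz.

Definable; □r → □□r defines it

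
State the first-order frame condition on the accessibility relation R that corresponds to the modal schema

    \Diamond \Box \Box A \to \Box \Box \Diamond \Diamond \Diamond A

\forall x \forall y \forall z ((xRy \wedge x R^2 z) \to \exists w (y R^2 w \wedge z R^3 w))

This is a Sahlqvist (Geach-type) schema ◇^1□^2A → □^2◇^3A.
Minimal-valuation argument: fix x; take any y with xR^1y and any z with xR^2z. Set V(A) to the set of worlds R-reachable from y in exactly 2 steps. Then □^2A holds at y, so the antecedent holds at x; validity forces ◇^3A at z, giving a w with zR^3w and yR^2w.
First-order correspondent: \forall x \forall y \forall z ((xRy \wedge x R^2 z) \to \exists w (y R^2 w \wedge z R^3 w)).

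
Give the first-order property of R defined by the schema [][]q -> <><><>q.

forall x exists w (x R^2 w & x R^3 w)

This is a Sahlqvist (Geach-type) schema ◇^0□^2q → □^0◇^3q.
Minimal-valuation argument: fix x; take any y with xR^0y and any z with xR^0z. Set V(q) to the set of worlds R-reachable from y in exactly 2 steps. Then □^2q holds at y, so the antecedent holds at x; validity forces ◇^3q at z, giving a w with zR^3w and yR^2w.
First-order correspondent: forall x exists w (x R^2 w & x R^3 w).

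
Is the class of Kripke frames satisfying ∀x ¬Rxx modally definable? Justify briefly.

No

Any modally definable frame class is closed under surjective bounded morphisms.
The 5-cycle (worlds s,t,u,v,w with s→t→u→v→w→s) is irreflexive, and the map sending every world to a single reflexive point • is a surjective bounded morphism (forth: every edge maps to (•,•); back: every world has a successor). So any modal formula valid on the 5-cycle is also valid on the reflexive point, which is not irreflexive.
Hence irreflexivity is not modally definable.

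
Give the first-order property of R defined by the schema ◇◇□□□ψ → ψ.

∀x ∀y (xR²y → ∃w (yR³w ∧ x = w))

This is a Sahlqvist (Geach-type) schema ◇^2□^3ψ → □^0◇^0ψ.
Minimal-valuation argument: fix x; take any y with xR^2y and any z with xR^0z. Set V(ψ) to the set of worlds R-reachable from y in exactly 3 steps. Then □^3ψ holds at y, so the antecedent holds at x; validity forces ◇^0ψ at z, giving a w with zR^0w and yR^3w.
First-order correspondent: ∀x ∀y (xR²y → ∃w (yR³w ∧ x = w)).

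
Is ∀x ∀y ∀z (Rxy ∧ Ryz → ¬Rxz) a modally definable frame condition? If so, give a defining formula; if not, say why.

If a class were modally definable it would be closed under surjective bounded morphisms (Goldblatt–Thomason).
The 5-cycle (worlds a,b,c,d,e with a→b→c→d→e→a) is intransitive. Mapping every world to a single reflexive point • is a surjective bounded morphism; the reflexive point is not intransitive (R••∧R•• but R••).
So the class is not modally definable.

No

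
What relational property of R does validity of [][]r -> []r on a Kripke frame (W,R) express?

density

This is the C4 axiom.
Its frame correspondent is density — forall x forall y (Rxy -> exists z (Rxz & Rzy)).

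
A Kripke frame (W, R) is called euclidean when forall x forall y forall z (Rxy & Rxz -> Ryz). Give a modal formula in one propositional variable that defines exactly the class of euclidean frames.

◇p → □◇p

A defining formula is ◇p → □◇p (the 5 axiom).
Suppose ◇p→□◇p is valid. Take Rxy, Rxz and set V(p)={y}. Then ◇p at x, so □◇p at x, so ◇p at z, so some w with Rzw has p; w=y, i.e. Rzy. By symmetry of the argument, Ryz.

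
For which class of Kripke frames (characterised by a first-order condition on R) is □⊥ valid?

This is the Ver axiom.
It corresponds to emptiness of R: ∀x ∀y ¬Rxy.

emptiness of R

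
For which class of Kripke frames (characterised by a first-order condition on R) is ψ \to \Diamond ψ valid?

reflexivity

This is frame-equivalent to □ψ → ψ (substitute ¬ψ for ψ and contrapose).
Suppose □ψ→ψ is valid. At any x set V(ψ)={w : Rxw}. Then □ψ holds at x, so ψ holds at x, i.e. Rxx.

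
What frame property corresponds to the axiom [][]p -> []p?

This is the C4 axiom.
It corresponds to density: forall x forall y (Rxy -> exists z (Rxz & Rzy)).

density: forall x forall y (Rxy -> exists z (Rxz & Rzy))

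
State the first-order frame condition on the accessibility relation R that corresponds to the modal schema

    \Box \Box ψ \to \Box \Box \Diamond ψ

\forall x \forall z (x R^2 z \to \exists w (x R^2 w \wedge zRw))

This is a Sahlqvist (Geach-type) schema ◇^0□^2ψ → □^2◇^1ψ.
First-order correspondent: \forall x \forall z (x R^2 z \to \exists w (x R^2 w \wedge zRw)).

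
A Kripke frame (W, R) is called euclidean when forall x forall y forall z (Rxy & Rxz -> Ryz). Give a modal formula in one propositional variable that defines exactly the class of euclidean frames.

◇q → □◇q

A defining formula is ◇q → □◇q (the 5 axiom).
Suppose ◇q→□◇q is valid. Take Rxy, Rxz and set V(q)={y}. Then ◇q at x, so □◇q at x, so ◇q at z, so some w with Rzw has q; w=y, i.e. Rzy. By symmetry of the argument, Ryz.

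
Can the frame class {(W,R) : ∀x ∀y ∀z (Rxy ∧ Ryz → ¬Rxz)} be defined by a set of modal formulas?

If a class were modally definable it would be closed under surjective bounded morphisms (Goldblatt–Thomason).
The 7-cycle (worlds s,t,u,v,w,x,y with s→t→u→v→w→x→y→s) is intransitive. Mapping every world to a single reflexive point • is a surjective bounded morphism; the reflexive point is not intransitive (R••∧R•• but R••).
Hence intransitivity is not modally definable.

No — not modally definable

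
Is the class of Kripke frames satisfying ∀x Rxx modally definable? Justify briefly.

The condition is reflexivity. A defining modal formula is □q → q.

Definable; □q → q defines it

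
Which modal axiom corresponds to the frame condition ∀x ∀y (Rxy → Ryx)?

q → □◇q

A defining formula is q → □◇q (the B axiom).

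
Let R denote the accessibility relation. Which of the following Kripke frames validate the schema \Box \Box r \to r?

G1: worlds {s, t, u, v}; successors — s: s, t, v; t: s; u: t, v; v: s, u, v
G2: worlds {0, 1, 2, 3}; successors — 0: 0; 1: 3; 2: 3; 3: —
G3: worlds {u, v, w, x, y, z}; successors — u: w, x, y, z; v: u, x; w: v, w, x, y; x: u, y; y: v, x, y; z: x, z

Frame correspondent (Sahlqvist): \forall x \exists w (x R^2 w \wedge x = w) — i.e. a generalized confluence (Geach) condition.
G1: condition met.
G2: fails — at 1 but no w with 1R²w and 1=w.
G3: fails — at v but no t with vR²t and v=t.
Valid on: G1.

G1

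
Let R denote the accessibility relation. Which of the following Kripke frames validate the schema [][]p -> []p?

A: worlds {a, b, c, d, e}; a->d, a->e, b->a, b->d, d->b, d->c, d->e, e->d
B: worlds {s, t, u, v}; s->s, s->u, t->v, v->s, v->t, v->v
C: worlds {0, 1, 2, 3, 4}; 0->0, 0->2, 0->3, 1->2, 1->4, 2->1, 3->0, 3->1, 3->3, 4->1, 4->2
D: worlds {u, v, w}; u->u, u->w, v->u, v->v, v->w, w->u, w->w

B, D

Frame correspondent (Sahlqvist): forall x forall y (Rxy -> exists z (Rxz & Rzy)) — i.e. density.
A: fails — Rdc but no z with Rdz and Rzc.
B: condition met.
C: fails — R14 but no z with R1z and Rz4.
D: condition met.
Valid on: B, D.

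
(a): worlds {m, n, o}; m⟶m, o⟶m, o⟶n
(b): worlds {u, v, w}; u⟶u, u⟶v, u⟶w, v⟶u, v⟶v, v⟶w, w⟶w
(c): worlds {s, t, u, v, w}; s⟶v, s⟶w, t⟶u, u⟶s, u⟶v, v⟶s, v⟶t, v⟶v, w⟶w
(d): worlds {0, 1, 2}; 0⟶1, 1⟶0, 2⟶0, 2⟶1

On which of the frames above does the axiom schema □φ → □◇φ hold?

(b)

Frame correspondent (Sahlqvist): ∀x ∀z (xRz → ∃w (xRw ∧ zRw)) — i.e. a generalized confluence (Geach) condition.
(a): fails — oRn but no w with oRw and nRw.
(b): satisfies the condition.
(c): fails — tRu but no w* with tRw* and uRw*.
(d): fails — 0R1 but no w with 0Rw and 1Rw.
Valid on: (b).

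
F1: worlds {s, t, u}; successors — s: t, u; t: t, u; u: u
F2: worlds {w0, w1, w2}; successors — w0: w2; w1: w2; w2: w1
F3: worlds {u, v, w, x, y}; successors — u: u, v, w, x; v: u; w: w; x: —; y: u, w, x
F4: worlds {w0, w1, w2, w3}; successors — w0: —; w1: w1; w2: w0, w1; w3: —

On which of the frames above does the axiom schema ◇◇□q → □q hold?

The schema corresponds to a generalized confluence (Geach) condition: ∀x ∀y ∀z ((xR²y ∧ xRz) → ∃w (yRw ∧ z = w)).
F1: fails — sR²u, sRt but no w with uRw and t=w.
F2: satisfies the condition.
F3: fails — uR²v, uRv but no t with vRt and v=t.
F4: fails — w2R²w1, w2Rw0 but no w with w1Rw and w0=w.

F2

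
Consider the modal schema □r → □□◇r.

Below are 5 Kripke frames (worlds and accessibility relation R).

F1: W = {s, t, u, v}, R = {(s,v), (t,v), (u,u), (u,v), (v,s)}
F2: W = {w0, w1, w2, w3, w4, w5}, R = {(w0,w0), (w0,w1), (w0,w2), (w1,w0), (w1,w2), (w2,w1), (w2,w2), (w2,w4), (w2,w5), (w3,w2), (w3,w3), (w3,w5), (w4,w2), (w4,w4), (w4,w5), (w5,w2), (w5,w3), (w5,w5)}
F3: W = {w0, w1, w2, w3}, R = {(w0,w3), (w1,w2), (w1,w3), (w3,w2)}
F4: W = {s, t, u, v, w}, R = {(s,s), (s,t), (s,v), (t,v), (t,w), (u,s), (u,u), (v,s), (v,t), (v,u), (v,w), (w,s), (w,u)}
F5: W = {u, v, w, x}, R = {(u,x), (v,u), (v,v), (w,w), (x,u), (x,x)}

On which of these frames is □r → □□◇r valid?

This is the axiom for a generalized confluence (Geach) condition; its first-order frame correspondent is ∀x ∀z (xR²z → ∃w (xRw ∧ zRw)).
F1: fails — uR²v but no w with uRw and vRw.
F2: ✓.
F3: fails — w0R²w2 but no w with w0Rw and w2Rw.
F4: fails — tR²u but no w* with tRw* and uRw*.
F5: fails — vR²u but no t with vRt and uRt.
Valid on: F2.

F2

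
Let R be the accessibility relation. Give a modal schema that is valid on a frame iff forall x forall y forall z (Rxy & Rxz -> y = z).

◇p → □p

This is partial functionality; the standard corresponding axiom is CD: ◇p → □p.
Suppose ◇p→□p is valid. Take Rxy, Rxz and set V(p)={y}. Then ◇p at x, so □p at x, so p at z, i.e. z=y.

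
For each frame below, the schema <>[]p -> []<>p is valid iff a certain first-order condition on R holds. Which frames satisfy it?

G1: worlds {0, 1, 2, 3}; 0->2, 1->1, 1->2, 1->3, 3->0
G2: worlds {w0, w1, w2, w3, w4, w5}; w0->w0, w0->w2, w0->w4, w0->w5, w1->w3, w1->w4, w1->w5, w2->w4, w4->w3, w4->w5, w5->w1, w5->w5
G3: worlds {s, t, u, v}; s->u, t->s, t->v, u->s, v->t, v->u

Frame correspondent (Sahlqvist): forall x forall y forall z (Rxy & Rxz -> exists w (Ryw & Rzw)) — i.e. convergence.
G1: fails — R02 and R02 but 2 and 2 have no common successor.
G2: fails — Rw0w4 and Rw0w2 but w4 and w2 have no common successor.
G3: ✓.

G3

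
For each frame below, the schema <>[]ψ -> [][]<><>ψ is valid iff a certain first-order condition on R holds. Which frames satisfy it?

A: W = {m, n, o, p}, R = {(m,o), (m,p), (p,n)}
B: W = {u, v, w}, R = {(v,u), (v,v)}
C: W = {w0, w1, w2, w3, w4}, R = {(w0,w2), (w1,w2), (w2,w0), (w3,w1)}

C

This is the axiom for a generalized confluence (Geach) condition; its first-order frame correspondent is forall x forall y forall z ((xRy & x R^2 z) -> exists w (yRw & z R^2 w)).
A: fails — mRo, mR²n but no w with oRw and nR²w.
B: fails — vRu, vR²u but no t with uRt and uR²t.
C: condition met.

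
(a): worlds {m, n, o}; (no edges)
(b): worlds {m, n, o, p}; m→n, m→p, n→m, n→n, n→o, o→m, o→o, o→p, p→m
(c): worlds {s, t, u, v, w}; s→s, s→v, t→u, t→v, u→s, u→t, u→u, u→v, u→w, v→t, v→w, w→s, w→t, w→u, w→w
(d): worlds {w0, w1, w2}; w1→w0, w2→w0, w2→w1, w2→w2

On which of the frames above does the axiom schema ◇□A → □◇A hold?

(a)

This is the axiom for convergence; its first-order frame correspondent is ∀x ∀y ∀z (Rxy ∧ Rxz → ∃w (Ryw ∧ Rzw)).
(a): holds.
(b): fails — Rom and Rop but m and p have no common successor.
(c): fails — Rsv and Rss but v and s have no common successor.
(d): fails — Rw1w0 and Rw1w0 but w0 and w0 have no common successor.
Valid on: (a).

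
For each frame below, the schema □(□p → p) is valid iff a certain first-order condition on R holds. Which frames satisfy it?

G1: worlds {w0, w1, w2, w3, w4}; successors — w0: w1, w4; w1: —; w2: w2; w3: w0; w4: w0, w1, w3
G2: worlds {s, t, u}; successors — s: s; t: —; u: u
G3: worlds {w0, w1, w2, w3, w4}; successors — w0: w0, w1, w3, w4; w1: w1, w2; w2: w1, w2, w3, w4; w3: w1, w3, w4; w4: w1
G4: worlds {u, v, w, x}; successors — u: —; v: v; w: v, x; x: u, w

G2

The schema corresponds to shift-reflexivity: ∀x ∀y (Rxy → Ryy).
G1: fails — Rw0w4 but not Rw4w4.
G2: holds.
G3: fails — Rw0w4 but not Rw4w4.
G4: fails — Rxw but not Rww.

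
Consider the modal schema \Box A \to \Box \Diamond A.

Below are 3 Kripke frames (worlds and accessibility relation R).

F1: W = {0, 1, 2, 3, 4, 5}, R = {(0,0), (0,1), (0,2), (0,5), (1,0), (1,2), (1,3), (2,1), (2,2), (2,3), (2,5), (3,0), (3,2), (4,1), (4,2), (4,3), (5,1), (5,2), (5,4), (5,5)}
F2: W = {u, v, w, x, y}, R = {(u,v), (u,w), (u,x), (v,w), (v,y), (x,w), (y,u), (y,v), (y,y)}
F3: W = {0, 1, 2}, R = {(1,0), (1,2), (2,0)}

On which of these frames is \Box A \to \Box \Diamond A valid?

This is the axiom for a generalized confluence (Geach) condition; its first-order frame correspondent is \forall x \forall z (xRz \to \exists w (xRw \wedge zRw)).
F1: holds.
F2: fails — uRw but no t with uRt and wRt.
F3: fails — 1R0 but no w with 1Rw and 0Rw.

F1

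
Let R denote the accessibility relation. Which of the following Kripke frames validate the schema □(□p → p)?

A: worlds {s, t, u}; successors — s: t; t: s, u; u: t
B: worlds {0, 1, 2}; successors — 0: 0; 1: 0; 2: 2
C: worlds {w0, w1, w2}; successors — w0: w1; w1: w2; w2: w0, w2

Frame correspondent (Sahlqvist): ∀x ∀y (Rxy → Ryy) — i.e. shift-reflexivity.
A: fails — Rtu but not Ruu.
B: ✓.
C: fails — Rw0w1 but not Rw1w1.
Valid on: B.

B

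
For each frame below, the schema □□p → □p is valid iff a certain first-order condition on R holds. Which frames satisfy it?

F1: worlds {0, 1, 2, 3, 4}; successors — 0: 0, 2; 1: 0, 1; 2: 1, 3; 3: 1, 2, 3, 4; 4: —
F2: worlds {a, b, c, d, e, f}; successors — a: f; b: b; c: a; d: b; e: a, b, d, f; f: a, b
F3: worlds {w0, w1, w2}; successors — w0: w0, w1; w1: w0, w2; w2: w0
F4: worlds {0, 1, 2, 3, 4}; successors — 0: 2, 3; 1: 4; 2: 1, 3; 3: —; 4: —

F1

This is the axiom for density; its first-order frame correspondent is ∀x ∀y (Rxy → ∃z (Rxz ∧ Rzy)).
F1: condition met.
F2: fails — Red but no z with Rez and Rzd.
F3: fails — Rw1w2 but no z with Rw1z and Rzw2.
F4: fails — R02 but no z with R0z and Rz2.
Valid on: F1.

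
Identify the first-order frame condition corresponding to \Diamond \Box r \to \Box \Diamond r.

This is the .2 axiom.
Its frame correspondent is convergence — \forall x \forall y \forall z (Rxy \wedge Rxz \to \exists w (Ryw \wedge Rzw)).

convergence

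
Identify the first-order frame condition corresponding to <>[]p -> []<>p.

Convergence

This schema is the .2 axiom.
It corresponds to convergence: forall x forall y forall z (Rxy & Rxz -> exists w (Ryw & Rzw)).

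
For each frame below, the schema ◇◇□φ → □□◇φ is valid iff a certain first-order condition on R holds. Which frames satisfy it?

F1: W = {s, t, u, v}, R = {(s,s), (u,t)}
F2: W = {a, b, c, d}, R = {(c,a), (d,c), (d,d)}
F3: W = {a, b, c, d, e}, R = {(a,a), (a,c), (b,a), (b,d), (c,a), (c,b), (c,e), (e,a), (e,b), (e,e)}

F1

This is the axiom for a generalized confluence (Geach) condition; its first-order frame correspondent is ∀x ∀y ∀z ((xR²y ∧ xR²z) → ∃w (yRw ∧ zRw)).
F1: holds.
F2: fails — dR²a, dR²a but no w with aRw and aRw.
F3: fails — cR²a, cR²d but no w with aRw and dRw.
Valid on: F1.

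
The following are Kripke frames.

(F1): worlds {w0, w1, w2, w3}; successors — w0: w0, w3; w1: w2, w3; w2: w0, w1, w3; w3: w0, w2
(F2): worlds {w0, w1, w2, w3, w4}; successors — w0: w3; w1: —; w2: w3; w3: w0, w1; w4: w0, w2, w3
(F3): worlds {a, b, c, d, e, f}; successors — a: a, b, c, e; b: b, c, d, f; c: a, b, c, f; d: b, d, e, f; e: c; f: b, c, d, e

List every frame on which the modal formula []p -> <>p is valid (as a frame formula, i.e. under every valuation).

Frame correspondent (Sahlqvist): forall x exists y Rxy — i.e. seriality.
(F1): satisfies the condition.
(F2): fails — world w1 has no successor.
(F3): satisfies the condition.

(F1), (F3)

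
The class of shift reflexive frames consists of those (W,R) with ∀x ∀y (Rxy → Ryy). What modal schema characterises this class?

□(□p → p)

The condition is shift-reflexivity. The T□ schema □(□p → p) defines it.
Suppose □(□p→p) is valid. Take Rxy and set V(p)={w : Ryw}. Then at y, □p holds; since □(□p→p) at x, □p→p at y, so p at y, i.e. Ryy.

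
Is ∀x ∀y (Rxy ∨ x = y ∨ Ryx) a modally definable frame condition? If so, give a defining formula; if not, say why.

Any modally definable frame class is closed under disjoint unions.
Take 2 disjoint single-world reflexive frames: each is trivially connected, but their disjoint union has 2 worlds with no edge between distinct components, so it is not connected.
Hence connectedness of R is not modally definable.

No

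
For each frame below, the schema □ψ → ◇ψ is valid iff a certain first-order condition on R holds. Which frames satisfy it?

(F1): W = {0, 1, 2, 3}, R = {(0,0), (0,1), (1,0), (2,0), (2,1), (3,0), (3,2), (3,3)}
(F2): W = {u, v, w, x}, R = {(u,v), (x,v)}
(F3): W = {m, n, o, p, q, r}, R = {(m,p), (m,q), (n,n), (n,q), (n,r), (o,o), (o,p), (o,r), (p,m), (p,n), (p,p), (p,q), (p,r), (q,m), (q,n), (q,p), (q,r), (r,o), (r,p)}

The schema corresponds to seriality: ∀x ∃y Rxy.
(F1): satisfies the condition.
(F2): fails — world v has no successor.
(F3): satisfies the condition.

(F1), (F3)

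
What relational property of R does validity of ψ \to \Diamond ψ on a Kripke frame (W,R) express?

reflexivity

This is frame-equivalent to □ψ → ψ (substitute ¬ψ for ψ and contrapose).
Suppose □ψ→ψ is valid. At any x set V(ψ)={w : Rxw}. Then □ψ holds at x, so ψ holds at x, i.e. Rxx.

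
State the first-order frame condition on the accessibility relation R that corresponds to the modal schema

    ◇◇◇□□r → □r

This is a Sahlqvist (Geach-type) schema ◇^3□^2r → □^1◇^0r.
Minimal-valuation argument: fix x; take any y with xR^3y and any z with xR^1z. Set V(r) to the set of worlds R-reachable from y in exactly 2 steps. Then □^2r holds at y, so the antecedent holds at x; validity forces ◇^0r at z, giving a w with zR^0w and yR^2w.
First-order correspondent: ∀x ∀y ∀z ((xR³y ∧ xRz) → ∃w (yR²w ∧ z = w)).

∀x ∀y ∀z ((xR³y ∧ xRz) → ∃w (yR²w ∧ z = w))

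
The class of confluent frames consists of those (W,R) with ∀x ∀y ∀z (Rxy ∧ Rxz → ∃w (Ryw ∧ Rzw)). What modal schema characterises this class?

This is convergence; the standard corresponding axiom is .2: ◇□q → □◇q.
Suppose ◇□q→□◇q is valid. Take Rxy, Rxz and set V(q)={w : Ryw}. Then □q at y so ◇□q at x, so □◇q at x, so ◇q at z, giving w with Rzw and Ryw.

◇□q → □◇q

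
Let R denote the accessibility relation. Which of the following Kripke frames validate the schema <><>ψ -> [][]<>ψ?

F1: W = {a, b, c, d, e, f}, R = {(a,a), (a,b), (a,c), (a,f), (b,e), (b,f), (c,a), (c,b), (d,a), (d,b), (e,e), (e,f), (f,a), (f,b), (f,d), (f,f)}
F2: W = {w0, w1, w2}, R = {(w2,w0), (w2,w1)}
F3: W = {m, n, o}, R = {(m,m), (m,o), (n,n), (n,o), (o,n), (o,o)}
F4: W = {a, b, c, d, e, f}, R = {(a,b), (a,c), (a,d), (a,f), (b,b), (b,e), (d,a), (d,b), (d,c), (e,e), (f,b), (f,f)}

This is the axiom for a generalized confluence (Geach) condition; its first-order frame correspondent is forall x forall y forall z ((x R^2 y & x R^2 z) -> exists w (y = w & zRw)).
F1: fails — aR²a, aR²b but no w with a=w and bRw.
F2: holds.
F3: fails — mR²m, mR²n but no w with m=w and nRw.
F4: fails — aR²a, aR²a but no w with a=w and aRw.
Valid on: F2.

F2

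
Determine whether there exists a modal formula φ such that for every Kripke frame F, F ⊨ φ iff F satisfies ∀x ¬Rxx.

No

Modal frame validity is preserved under surjective bounded morphisms.
The 5-cycle (worlds 0,1,2,3,4 with 0→1→2→3→4→0) is irreflexive, and the map sending every world to a single reflexive point • is a surjective bounded morphism (forth: every edge maps to (•,•); back: every world has a successor). So any modal formula valid on the 5-cycle is also valid on the reflexive point, which is not irreflexive.
So the class is not modally definable.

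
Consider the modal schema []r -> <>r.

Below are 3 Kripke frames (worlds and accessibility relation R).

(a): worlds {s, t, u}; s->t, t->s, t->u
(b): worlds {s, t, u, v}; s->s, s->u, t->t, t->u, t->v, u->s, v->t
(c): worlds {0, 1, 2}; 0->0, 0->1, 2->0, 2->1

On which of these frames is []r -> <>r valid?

(b)

Frame correspondent (Sahlqvist): forall x exists y Rxy — i.e. seriality.
(a): fails — world u has no successor.
(b): satisfies the condition.
(c): fails — world 1 has no successor.
Valid on: (b).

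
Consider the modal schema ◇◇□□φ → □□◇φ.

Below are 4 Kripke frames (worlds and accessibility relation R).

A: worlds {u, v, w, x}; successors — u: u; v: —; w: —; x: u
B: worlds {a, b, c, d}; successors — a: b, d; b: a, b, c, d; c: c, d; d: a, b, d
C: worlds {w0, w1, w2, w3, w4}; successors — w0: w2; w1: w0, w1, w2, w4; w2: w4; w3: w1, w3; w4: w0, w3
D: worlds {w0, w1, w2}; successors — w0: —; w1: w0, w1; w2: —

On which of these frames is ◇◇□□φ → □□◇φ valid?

Frame correspondent (Sahlqvist): ∀x ∀y ∀z ((xR²y ∧ xR²z) → ∃w (yR²w ∧ zRw)) — i.e. a generalized confluence (Geach) condition.
A: ✓.
B: ✓.
C: fails — w1R²w0, w1R²w0 but no w with w0R²w and w0Rw.
D: fails — w1R²w0, w1R²w0 but no w with w0R²w and w0Rw.

A, B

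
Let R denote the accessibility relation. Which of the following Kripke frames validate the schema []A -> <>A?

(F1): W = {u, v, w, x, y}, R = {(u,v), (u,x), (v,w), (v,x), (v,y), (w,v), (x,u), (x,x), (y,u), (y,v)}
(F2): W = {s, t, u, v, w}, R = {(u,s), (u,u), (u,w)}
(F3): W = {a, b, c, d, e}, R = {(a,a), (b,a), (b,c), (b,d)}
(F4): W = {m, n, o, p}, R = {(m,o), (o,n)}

The schema corresponds to seriality: forall x exists y Rxy.
(F1): condition met.
(F2): fails — world s has no successor.
(F3): fails — world c has no successor.
(F4): fails — world n has no successor.

(F1)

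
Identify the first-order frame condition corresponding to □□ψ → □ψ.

Suppose □□ψ→□ψ is valid. Take Rxy and set V(ψ)={w : xR²w}. Then □□ψ at x, so □ψ at x, so ψ at y, i.e. ∃z(Rxz∧Rzy).
Conversely, any frame satisfying ∀x ∀y (Rxy → ∃z (Rxz ∧ Rzy)) validates the schema.
So the correspondent is density.

density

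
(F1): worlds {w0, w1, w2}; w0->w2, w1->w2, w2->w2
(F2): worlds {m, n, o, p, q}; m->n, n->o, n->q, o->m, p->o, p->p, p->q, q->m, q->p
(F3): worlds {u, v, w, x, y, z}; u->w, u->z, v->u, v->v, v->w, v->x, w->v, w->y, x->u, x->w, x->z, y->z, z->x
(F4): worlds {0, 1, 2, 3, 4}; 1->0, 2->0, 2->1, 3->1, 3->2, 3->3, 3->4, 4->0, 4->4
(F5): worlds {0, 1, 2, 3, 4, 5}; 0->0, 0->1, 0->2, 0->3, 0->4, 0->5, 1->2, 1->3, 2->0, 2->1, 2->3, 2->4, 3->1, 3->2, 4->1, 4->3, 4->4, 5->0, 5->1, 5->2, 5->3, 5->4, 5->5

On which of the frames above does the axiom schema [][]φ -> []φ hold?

This is the axiom for density; its first-order frame correspondent is forall x forall y (Rxy -> exists z (Rxz & Rzy)).
(F1): holds.
(F2): fails — Rom but no z with Roz and Rzm.
(F3): fails — Ruz but no t with Rut and Rtz.
(F4): fails — R10 but no z with R1z and Rz0.
(F5): holds.
Valid on: (F1), (F5).

(F1), (F5)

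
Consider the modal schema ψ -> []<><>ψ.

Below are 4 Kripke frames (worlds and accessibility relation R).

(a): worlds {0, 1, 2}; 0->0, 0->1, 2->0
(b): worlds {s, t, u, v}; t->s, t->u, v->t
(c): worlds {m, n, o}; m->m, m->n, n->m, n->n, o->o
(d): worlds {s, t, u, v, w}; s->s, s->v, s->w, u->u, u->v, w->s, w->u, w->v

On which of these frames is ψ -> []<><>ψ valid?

This is the axiom for a generalized confluence (Geach) condition; its first-order frame correspondent is forall x forall z (xRz -> exists w (x = w & z R^2 w)).
(a): fails — 0R1 but no w with 0=w and 1R²w.
(b): fails — tRs but no w with t=w and sR²w.
(c): condition met.
(d): fails — sRv but no w* with s=w* and vR²w*.

(c)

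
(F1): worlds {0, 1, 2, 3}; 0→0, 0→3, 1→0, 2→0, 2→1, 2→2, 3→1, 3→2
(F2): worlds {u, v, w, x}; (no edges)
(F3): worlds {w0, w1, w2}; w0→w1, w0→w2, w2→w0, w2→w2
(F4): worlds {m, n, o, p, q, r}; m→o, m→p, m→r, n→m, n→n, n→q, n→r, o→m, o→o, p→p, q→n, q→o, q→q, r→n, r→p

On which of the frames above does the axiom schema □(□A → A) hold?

Frame correspondent (Sahlqvist): ∀x ∀y (Rxy → Ryy) — i.e. shift-reflexivity.
(F1): fails — R31 but not R11.
(F2): satisfies the condition.
(F3): fails — Rw0w1 but not Rw1w1.
(F4): fails — Rnr but not Rrr.

(F2)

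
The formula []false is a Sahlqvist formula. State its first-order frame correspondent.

□⊥ is valid iff no world has any successor (otherwise □⊥ fails at any world with one).
The converse is a direct semantic check.
So the correspondent is emptiness of R.

Emptiness of R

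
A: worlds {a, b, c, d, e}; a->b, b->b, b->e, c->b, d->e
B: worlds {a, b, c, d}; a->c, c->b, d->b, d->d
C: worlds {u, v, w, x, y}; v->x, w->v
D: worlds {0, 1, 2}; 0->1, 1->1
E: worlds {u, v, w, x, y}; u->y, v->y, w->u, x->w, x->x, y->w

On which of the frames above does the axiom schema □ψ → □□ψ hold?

D

This is the axiom for transitivity; its first-order frame correspondent is ∀x ∀y ∀z (Rxy ∧ Ryz → Rxz).
A: fails — Rab and Rbe but not Rae.
B: fails — Rac and Rcb but not Rab.
C: fails — Rwv and Rvx but not Rwx.
D: ✓.
E: fails — Rxw and Rwu but not Rxu.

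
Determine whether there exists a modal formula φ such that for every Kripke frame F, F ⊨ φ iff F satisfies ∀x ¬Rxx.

If a class were modally definable it would be closed under surjective bounded morphisms (Goldblatt–Thomason).
The 5-cycle (worlds w0,w1,w2,w3,w4 with w0→w1→w2→w3→w4→w0) is irreflexive, and the map sending every world to a single reflexive point • is a surjective bounded morphism (forth: every edge maps to (•,•); back: every world has a successor). So any modal formula valid on the 5-cycle is also valid on the reflexive point, which is not irreflexive.
Hence irreflexivity is not modally definable.

No — not modally definable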